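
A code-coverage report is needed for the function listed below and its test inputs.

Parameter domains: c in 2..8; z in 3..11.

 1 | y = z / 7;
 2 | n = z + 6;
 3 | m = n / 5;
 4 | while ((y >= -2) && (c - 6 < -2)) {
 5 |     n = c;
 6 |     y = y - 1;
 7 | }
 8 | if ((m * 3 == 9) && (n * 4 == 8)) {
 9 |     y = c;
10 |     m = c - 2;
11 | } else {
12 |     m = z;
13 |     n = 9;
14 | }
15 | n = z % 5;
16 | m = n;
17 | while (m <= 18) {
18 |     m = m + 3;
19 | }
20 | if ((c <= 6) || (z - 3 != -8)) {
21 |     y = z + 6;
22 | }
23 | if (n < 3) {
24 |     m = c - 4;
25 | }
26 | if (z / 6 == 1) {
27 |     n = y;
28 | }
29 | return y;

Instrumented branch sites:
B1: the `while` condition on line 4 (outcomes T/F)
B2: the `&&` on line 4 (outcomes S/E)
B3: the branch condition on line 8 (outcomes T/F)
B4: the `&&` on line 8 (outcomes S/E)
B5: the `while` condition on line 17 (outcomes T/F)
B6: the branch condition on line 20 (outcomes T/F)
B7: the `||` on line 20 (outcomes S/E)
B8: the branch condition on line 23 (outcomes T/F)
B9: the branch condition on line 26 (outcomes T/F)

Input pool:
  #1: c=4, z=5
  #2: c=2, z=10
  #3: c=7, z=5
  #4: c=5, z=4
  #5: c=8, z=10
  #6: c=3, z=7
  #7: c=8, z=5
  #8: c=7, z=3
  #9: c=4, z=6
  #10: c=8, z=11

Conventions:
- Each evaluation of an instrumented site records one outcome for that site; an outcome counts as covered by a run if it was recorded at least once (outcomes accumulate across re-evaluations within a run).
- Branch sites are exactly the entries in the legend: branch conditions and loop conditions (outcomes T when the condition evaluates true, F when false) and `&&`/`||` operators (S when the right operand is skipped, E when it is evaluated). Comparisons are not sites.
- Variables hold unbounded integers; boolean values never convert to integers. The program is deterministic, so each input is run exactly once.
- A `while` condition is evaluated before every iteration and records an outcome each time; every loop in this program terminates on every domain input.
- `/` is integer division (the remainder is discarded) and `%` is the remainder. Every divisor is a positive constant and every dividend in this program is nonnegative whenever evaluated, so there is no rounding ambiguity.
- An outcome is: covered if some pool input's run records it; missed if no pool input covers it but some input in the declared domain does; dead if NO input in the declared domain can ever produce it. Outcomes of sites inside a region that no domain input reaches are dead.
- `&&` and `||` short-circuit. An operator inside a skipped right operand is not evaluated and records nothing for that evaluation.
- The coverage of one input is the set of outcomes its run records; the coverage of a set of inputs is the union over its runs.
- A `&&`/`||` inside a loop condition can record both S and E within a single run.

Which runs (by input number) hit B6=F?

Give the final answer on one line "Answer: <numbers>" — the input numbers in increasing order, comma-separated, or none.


input #1 (c=4, z=5): never hits B6=F
input #2 (c=2, z=10): never hits B6=F
input #3 (c=7, z=5): never hits B6=F
input #4 (c=5, z=4): never hits B6=F
input #5 (c=8, z=10): never hits B6=F
input #6 (c=3, z=7): never hits B6=F
input #7 (c=8, z=5): never hits B6=F
input #8 (c=7, z=3): never hits B6=F
input #9 (c=4, z=6): never hits B6=F
input #10 (c=8, z=11): never hits B6=F
Answer: none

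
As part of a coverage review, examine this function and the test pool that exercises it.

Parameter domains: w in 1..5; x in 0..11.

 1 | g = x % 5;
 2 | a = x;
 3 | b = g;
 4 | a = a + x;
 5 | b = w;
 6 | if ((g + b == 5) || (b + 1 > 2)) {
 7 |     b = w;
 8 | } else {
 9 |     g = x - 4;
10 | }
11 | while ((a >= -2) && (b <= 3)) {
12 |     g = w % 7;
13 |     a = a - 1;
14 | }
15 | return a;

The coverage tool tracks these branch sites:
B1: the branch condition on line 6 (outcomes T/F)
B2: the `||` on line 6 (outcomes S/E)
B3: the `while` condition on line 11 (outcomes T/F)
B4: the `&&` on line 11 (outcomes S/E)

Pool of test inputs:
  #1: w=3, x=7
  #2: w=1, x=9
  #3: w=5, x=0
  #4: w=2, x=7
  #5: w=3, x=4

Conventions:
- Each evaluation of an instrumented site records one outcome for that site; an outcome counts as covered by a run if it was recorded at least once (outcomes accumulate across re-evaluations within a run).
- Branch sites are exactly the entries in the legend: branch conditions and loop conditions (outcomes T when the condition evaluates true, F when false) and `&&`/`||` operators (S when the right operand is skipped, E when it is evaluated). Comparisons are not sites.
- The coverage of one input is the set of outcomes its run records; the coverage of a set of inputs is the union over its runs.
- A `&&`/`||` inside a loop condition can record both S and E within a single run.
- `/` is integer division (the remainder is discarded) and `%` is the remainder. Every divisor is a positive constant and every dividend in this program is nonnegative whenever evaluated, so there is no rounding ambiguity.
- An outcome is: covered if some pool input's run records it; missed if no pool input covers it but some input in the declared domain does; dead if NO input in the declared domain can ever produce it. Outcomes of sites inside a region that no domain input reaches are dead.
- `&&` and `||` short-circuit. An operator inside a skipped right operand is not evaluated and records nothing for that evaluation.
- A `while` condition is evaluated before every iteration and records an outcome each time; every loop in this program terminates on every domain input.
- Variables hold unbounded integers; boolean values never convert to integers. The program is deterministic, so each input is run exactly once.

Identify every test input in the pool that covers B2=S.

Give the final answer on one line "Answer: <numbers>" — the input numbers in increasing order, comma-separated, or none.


input #1 (w=3, x=7): produces B2=S
input #2 (w=1, x=9): produces B2=S
input #3 (w=5, x=0): produces B2=S
input #4 (w=2, x=7): does not produce B2=S
input #5 (w=3, x=4): does not produce B2=S
Answer: 1, 2, 3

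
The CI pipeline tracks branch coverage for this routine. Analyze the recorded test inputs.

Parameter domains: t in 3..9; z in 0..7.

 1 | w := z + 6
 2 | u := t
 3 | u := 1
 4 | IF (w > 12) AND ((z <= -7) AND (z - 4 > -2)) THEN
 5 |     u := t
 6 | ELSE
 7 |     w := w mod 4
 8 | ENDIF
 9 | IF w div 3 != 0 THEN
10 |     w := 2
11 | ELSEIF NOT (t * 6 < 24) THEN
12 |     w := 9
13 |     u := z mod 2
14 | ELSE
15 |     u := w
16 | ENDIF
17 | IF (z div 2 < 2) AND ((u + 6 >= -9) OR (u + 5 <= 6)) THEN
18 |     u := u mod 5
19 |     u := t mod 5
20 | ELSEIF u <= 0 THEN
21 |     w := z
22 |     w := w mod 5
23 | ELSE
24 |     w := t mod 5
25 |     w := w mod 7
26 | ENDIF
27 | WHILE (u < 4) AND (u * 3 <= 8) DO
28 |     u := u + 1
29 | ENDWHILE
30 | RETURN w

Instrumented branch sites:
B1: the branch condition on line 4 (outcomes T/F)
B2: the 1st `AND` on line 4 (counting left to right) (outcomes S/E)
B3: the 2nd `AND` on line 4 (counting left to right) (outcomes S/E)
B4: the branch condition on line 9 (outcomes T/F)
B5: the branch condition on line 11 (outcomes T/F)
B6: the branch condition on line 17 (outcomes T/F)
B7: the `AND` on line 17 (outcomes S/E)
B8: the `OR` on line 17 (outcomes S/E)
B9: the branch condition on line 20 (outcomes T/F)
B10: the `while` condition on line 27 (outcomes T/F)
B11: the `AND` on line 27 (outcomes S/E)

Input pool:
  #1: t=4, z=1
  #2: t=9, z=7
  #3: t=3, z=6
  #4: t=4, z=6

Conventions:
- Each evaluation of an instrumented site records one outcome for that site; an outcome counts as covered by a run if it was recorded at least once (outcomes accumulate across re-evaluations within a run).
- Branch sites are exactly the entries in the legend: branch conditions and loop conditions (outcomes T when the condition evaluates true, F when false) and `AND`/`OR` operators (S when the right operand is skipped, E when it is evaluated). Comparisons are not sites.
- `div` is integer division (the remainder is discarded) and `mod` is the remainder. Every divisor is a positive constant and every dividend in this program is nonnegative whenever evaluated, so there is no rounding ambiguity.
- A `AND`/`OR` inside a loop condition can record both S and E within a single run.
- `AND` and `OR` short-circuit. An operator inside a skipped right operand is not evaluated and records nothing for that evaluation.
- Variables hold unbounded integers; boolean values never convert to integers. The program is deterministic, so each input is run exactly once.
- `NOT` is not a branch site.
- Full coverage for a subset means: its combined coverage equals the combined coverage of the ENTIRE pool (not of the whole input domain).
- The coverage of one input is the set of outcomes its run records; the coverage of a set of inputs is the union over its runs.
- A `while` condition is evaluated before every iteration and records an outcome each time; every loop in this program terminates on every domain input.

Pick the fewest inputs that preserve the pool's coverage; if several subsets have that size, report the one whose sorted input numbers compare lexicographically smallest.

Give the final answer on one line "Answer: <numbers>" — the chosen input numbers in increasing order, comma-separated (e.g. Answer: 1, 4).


input #1 (t=4, z=1): covers B1=F, B2=S, B4=T, B6=T, B7=E, B8=S, B10=F, B11=S
input #2 (t=9, z=7): covers B1=F, B2=E, B3=S, B4=F, B5=T, B6=F, B7=S, B9=F, B10=T, B10=F, B11=E
input #3 (t=3, z=6): covers B1=F, B2=S, B4=F, B5=F, B6=F, B7=S, B9=T, B10=T, B10=F, B11=E
input #4 (t=4, z=6): covers B1=F, B2=S, B4=F, B5=T, B6=F, B7=S, B9=T, B10=T, B10=F, B11=E
the full pool covers 19 outcomes: B1=F, B2=S, B2=E, B3=S, B4=T, B4=F, B5=T, B5=F, B6=T, B6=F, B7=S, B7=E, B8=S, B9=T, B9=F, B10=T, B10=F, B11=S, B11=E
checked all size-1 subsets: none covers 19 outcomes (max 11/19)
checked all size-2 subsets: none covers 19 outcomes (max 17/19)
at size 3, {1, 2, 3} reaches all 19 outcomes; every lexicographically earlier size-3 subset fails
Answer: 1, 2, 3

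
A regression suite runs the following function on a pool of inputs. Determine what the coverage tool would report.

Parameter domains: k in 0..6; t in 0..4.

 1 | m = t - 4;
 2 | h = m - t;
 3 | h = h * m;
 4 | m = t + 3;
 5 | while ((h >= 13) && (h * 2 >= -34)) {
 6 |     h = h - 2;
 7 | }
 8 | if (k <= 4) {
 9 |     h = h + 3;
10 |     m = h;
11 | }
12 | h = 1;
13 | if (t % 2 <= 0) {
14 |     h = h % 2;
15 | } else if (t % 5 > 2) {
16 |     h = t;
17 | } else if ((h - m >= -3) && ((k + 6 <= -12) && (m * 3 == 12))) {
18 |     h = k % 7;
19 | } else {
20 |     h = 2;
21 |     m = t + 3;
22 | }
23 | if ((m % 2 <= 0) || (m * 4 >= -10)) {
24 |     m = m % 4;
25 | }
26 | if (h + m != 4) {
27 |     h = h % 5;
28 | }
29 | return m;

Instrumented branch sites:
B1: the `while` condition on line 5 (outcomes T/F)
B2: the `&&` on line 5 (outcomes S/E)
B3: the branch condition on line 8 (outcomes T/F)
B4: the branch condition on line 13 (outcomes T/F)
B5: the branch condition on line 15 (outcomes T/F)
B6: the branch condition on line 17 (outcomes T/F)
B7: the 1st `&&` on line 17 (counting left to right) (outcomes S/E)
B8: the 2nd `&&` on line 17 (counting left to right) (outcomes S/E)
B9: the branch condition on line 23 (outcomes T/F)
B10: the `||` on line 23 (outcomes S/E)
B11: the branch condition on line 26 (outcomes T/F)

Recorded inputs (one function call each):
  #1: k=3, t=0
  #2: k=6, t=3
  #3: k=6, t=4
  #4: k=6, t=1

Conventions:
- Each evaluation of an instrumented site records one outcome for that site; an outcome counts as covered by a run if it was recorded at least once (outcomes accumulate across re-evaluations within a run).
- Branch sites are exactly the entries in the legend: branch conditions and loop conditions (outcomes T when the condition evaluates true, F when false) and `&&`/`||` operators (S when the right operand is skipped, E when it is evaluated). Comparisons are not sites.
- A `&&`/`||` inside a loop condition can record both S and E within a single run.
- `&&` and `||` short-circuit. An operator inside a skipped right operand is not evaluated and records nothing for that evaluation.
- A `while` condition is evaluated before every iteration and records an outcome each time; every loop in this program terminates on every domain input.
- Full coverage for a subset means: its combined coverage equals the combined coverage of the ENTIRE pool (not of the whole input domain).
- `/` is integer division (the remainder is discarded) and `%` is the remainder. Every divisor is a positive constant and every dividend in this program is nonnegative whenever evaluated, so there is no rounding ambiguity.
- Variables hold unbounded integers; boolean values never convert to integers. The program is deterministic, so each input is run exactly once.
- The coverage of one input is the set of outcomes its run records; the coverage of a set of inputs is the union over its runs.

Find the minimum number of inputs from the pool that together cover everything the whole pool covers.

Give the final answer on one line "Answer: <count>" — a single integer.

input #1, k=3, t=0: outcomes B1=T, B1=F, B2=S, B2=E, B3=T, B4=T, B9=T, B10=E, B11=F
input #2, k=6, t=3: outcomes B1=F, B2=S, B3=F, B4=F, B5=T, B9=T, B10=S, B11=T
input #3, k=6, t=4: outcomes B1=F, B2=S, B3=F, B4=T, B9=T, B10=E, B11=F
input #4, k=6, t=1: outcomes B1=F, B2=S, B3=F, B4=F, B5=F, B6=F, B7=E, B8=S, B9=T, B10=S, B11=T
union over all inputs: B1=T, B1=F, B2=S, B2=E, B3=T, B3=F, B4=T, B4=F, B5=T, B5=F, B6=F, B7=E, B8=S, B9=T, B10=S, B10=E, B11=T, B11=F (18 outcomes)
checked all size-1 subsets: none covers 18 outcomes (max 11/18)
checked all size-2 subsets: none covers 18 outcomes (max 17/18)
inputs {1, 2, 4} (size 3) cover everything; no size-3 subset with a lexicographically smaller index list covers all 18

Answer: 3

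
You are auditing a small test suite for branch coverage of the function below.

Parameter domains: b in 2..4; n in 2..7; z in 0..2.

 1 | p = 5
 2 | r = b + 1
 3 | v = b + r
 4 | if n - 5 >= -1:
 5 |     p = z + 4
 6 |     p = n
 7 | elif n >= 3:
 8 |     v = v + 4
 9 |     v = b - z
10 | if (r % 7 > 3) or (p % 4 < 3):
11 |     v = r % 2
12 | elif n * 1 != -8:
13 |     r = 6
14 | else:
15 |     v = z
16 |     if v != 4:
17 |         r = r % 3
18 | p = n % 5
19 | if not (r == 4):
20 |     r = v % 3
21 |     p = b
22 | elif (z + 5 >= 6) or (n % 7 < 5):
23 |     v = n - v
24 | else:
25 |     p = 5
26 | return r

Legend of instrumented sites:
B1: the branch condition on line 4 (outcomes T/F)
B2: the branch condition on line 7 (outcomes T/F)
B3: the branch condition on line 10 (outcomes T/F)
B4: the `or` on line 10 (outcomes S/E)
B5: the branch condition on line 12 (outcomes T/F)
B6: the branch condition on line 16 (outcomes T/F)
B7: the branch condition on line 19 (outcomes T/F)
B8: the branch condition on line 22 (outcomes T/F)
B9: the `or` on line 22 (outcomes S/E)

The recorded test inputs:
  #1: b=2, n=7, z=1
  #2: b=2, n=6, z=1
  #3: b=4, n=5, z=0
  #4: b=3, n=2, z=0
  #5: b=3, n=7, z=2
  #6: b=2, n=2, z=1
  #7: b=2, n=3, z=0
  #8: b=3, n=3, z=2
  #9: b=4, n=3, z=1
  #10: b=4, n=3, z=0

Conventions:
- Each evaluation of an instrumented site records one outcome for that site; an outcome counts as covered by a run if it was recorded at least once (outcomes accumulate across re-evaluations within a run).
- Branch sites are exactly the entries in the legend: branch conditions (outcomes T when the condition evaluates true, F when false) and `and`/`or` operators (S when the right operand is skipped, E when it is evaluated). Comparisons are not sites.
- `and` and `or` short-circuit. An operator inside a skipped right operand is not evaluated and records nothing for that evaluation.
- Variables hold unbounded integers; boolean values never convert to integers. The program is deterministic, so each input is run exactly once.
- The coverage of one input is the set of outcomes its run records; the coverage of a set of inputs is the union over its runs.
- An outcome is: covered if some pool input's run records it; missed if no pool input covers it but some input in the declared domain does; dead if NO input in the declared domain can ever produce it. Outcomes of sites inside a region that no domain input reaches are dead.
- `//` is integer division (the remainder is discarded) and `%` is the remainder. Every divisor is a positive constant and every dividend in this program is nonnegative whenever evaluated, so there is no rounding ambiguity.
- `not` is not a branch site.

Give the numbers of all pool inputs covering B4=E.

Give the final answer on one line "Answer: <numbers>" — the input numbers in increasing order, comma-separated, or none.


input #1 (b=2, n=7, z=1): covers B4=E
input #2 (b=2, n=6, z=1): covers B4=E
input #3 (b=4, n=5, z=0): misses B4=E
input #4 (b=3, n=2, z=0): misses B4=E
input #5 (b=3, n=7, z=2): misses B4=E
input #6 (b=2, n=2, z=1): covers B4=E
input #7 (b=2, n=3, z=0): covers B4=E
input #8 (b=3, n=3, z=2): misses B4=E
input #9 (b=4, n=3, z=1): misses B4=E
input #10 (b=4, n=3, z=0): misses B4=E
Answer: 1, 2, 6, 7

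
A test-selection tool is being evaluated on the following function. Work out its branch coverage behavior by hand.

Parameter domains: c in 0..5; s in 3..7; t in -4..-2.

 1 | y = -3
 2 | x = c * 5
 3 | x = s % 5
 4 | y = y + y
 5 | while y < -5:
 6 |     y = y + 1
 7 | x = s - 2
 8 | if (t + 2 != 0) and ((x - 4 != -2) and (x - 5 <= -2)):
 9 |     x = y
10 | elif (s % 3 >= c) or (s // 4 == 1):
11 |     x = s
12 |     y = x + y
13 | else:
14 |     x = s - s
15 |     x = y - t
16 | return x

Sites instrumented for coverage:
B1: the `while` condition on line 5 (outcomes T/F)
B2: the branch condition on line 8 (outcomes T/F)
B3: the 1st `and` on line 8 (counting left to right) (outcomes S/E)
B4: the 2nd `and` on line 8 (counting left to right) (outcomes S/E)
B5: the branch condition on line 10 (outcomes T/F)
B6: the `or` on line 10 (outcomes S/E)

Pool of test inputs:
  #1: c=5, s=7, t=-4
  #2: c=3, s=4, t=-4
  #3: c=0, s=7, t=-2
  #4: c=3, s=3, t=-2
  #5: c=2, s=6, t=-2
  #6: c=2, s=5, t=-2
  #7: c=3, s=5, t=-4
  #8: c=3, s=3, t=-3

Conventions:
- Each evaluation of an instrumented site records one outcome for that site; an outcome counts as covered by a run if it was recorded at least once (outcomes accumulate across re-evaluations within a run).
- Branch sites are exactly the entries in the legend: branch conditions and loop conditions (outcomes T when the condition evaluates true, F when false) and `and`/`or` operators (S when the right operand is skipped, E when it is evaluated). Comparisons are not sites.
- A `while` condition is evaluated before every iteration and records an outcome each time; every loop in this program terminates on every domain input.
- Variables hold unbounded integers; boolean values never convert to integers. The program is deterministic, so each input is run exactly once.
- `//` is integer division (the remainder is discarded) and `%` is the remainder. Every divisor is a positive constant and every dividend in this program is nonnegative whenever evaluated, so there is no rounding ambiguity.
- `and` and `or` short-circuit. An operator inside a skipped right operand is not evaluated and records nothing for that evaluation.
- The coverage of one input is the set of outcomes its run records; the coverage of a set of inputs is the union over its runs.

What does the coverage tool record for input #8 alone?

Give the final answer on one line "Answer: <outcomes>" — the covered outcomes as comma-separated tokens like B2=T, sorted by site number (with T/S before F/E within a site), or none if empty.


Tracing the run of input #8 (c=3, s=3, t=-3):
  B1->T, B1->F, B3->E, B4->E, B2->T
collecting distinct outcomes: B1=T, B1=F, B2=T, B3=E, B4=E
Answer: B1=T, B1=F, B2=T, B3=E, B4=E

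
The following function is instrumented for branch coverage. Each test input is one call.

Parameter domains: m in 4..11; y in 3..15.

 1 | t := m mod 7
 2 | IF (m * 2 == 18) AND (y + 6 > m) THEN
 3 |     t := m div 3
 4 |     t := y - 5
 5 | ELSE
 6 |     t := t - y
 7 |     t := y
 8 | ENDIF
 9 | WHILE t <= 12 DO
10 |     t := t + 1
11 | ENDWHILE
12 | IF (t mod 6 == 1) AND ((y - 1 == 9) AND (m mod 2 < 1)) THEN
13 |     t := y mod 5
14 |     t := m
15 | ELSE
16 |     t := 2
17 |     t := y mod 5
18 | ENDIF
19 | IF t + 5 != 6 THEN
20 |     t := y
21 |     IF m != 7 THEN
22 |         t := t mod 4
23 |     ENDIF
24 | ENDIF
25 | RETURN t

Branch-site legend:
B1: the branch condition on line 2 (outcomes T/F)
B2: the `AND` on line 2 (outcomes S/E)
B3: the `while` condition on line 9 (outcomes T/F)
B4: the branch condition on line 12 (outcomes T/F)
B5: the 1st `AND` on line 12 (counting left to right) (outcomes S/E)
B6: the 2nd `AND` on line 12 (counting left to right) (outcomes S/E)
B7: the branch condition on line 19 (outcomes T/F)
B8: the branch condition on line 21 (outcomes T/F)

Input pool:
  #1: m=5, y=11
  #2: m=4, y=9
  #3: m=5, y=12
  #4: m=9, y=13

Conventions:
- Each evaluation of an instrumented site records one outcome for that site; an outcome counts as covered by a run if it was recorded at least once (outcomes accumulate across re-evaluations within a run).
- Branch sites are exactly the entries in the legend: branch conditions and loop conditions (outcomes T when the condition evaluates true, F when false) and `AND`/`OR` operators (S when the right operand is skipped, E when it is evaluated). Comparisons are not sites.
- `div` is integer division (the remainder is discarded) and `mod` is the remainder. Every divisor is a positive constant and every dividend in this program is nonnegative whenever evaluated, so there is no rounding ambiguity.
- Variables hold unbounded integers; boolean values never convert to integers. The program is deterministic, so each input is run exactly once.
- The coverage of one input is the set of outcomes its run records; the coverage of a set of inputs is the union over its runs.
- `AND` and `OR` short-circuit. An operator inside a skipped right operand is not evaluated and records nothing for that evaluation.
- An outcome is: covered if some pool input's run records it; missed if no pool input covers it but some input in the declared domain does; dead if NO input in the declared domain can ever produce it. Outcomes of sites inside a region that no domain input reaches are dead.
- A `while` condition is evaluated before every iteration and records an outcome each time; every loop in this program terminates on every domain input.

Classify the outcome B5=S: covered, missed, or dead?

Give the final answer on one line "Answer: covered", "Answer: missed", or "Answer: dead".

no pool input records B5=S
but domain input (m=4, y=14) does record it -> reachable, so missed

Answer: missed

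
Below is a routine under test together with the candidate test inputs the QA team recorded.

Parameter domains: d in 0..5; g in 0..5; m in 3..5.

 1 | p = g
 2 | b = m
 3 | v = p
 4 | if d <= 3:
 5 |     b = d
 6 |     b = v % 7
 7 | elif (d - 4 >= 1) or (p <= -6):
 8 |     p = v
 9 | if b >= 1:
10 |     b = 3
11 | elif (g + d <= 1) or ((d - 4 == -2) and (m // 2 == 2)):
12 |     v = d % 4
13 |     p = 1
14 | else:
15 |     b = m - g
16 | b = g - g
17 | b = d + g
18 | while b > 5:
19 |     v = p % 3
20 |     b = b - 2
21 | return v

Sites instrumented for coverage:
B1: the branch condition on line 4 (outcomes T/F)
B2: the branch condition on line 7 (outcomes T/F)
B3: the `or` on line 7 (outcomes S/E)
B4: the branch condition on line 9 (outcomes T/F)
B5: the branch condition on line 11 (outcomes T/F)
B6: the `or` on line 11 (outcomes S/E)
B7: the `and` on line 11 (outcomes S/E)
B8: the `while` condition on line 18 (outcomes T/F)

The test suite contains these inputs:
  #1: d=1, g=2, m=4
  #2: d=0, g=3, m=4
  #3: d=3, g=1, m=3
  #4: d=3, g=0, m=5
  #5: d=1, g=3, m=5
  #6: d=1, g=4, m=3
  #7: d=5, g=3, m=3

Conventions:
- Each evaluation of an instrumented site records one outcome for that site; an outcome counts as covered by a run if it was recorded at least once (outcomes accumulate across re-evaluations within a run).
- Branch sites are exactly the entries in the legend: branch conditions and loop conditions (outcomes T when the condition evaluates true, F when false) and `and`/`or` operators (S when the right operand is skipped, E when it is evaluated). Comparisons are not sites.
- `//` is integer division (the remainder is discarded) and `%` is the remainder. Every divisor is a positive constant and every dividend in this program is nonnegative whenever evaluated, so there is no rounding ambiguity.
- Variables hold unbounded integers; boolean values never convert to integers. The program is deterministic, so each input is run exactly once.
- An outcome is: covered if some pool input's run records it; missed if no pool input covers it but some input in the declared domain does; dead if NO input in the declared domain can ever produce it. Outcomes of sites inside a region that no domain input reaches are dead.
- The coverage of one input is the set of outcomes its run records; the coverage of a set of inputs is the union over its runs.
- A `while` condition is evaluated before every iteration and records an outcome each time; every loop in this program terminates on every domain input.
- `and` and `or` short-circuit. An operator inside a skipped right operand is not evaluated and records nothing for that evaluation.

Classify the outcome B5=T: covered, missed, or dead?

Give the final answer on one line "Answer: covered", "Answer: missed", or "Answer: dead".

no pool input records B5=T
but domain input (d=0, g=0, m=3) does record it -> reachable, so missed

Answer: missed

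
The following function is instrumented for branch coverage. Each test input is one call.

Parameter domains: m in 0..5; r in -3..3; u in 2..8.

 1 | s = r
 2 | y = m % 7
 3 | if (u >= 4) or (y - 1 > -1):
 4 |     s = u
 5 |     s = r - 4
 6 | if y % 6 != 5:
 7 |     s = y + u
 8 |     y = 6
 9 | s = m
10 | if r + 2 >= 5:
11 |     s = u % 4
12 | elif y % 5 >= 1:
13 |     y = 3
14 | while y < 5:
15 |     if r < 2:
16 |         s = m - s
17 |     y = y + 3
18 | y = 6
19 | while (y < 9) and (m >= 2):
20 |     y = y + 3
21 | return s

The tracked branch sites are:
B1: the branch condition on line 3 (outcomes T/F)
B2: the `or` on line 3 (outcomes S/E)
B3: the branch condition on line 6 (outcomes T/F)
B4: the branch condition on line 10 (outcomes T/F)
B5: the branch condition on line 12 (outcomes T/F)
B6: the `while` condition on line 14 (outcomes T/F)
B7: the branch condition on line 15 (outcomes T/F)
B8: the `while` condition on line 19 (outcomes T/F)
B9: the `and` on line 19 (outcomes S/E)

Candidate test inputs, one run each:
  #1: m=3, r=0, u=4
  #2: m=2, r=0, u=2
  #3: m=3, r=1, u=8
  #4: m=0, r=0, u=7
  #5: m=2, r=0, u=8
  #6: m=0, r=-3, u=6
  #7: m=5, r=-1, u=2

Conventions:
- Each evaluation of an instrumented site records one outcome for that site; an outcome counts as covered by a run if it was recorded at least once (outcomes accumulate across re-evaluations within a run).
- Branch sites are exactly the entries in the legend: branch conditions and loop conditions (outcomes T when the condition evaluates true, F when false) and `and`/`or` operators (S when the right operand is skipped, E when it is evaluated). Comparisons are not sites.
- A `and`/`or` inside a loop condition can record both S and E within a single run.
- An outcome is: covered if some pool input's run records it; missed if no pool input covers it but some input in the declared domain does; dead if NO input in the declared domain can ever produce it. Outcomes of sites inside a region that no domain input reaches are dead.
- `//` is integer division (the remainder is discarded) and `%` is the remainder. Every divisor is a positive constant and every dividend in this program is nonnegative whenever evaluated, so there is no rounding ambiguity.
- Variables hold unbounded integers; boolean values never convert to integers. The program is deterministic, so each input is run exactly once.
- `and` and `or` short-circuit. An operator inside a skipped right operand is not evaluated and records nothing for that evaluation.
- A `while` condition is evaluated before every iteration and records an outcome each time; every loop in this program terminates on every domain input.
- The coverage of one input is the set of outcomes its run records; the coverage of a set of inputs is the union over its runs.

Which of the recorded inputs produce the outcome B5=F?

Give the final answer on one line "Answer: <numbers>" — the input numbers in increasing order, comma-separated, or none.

input #1 (m=3, r=0, u=4): does not record B5=F
input #2 (m=2, r=0, u=2): does not record B5=F
input #3 (m=3, r=1, u=8): does not record B5=F
input #4 (m=0, r=0, u=7): does not record B5=F
input #5 (m=2, r=0, u=8): does not record B5=F
input #6 (m=0, r=-3, u=6): does not record B5=F
input #7 (m=5, r=-1, u=2): records B5=F

Answer: 7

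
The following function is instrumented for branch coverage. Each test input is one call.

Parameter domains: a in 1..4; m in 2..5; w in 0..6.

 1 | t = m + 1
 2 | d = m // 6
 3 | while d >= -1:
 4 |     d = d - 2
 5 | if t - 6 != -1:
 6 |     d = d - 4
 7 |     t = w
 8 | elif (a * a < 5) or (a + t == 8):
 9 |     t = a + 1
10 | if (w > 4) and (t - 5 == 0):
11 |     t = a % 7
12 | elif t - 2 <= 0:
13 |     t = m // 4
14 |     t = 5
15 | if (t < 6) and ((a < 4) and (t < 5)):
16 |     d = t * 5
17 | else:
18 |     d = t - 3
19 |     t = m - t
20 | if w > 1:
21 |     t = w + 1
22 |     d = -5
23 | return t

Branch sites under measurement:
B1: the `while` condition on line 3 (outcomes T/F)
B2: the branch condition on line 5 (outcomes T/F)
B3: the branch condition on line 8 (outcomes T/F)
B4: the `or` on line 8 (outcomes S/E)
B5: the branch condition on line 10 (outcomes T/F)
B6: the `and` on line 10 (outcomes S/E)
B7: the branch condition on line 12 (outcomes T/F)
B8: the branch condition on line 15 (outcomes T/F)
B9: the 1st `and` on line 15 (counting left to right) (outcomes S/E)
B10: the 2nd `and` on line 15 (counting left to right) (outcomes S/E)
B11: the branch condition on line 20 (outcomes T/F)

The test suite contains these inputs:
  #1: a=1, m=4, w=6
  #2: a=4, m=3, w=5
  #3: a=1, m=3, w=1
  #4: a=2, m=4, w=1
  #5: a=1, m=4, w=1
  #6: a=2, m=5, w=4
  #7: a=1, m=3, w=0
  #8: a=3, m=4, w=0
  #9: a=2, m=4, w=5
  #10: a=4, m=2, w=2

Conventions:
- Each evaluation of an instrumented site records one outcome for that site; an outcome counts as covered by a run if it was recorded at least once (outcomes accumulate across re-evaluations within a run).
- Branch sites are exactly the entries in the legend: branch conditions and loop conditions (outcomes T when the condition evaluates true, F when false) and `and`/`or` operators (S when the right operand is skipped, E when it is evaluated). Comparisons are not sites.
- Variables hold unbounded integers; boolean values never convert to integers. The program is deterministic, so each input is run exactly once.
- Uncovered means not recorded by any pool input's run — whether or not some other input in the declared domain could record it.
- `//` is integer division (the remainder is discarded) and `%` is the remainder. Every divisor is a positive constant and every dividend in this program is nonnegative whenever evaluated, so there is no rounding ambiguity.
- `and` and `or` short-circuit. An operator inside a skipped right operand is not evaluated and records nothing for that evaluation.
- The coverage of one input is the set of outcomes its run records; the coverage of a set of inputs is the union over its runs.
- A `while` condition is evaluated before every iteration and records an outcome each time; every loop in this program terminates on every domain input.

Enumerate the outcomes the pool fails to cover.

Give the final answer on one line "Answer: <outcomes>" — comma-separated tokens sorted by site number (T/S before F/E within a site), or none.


input #1 (a=1, m=4, w=6): events B1->T, B1->F, B2->F, B4->S, B3->T, B6->E, B5->F, B7->T, B9->E, B10->E, B8->F, B11->T; covers B1=T, B1=F, B2=F, B3=T, B4=S, B5=F, B6=E, B7=T, B8=F, B9=E, B10=E, B11=T
input #2 (a=4, m=3, w=5): events B1->T, B1->F, B2->T, B6->E, B5->T, B9->E, B10->S, B8->F, B11->T; covers B1=T, B1=F, B2=T, B5=T, B6=E, B8=F, B9=E, B10=S, B11=T
input #3 (a=1, m=3, w=1): events B1->T, B1->F, B2->T, B6->S, B5->F, B7->T, B9->E, B10->E, B8->F, B11->F; covers B1=T, B1=F, B2=T, B5=F, B6=S, B7=T, B8=F, B9=E, B10=E, B11=F
input #4 (a=2, m=4, w=1): events B1->T, B1->F, B2->F, B4->S, B3->T, B6->S, B5->F, B7->F, B9->E, B10->E, B8->T, B11->F; covers B1=T, B1=F, B2=F, B3=T, B4=S, B5=F, B6=S, B7=F, B8=T, B9=E, B10=E, B11=F
input #5 (a=1, m=4, w=1): events B1->T, B1->F, B2->F, B4->S, B3->T, B6->S, B5->F, B7->T, B9->E, B10->E, B8->F, B11->F; covers B1=T, B1=F, B2=F, B3=T, B4=S, B5=F, B6=S, B7=T, B8=F, B9=E, B10=E, B11=F
input #6 (a=2, m=5, w=4): events B1->T, B1->F, B2->T, B6->S, B5->F, B7->F, B9->E, B10->E, B8->T, B11->T; covers B1=T, B1=F, B2=T, B5=F, B6=S, B7=F, B8=T, B9=E, B10=E, B11=T
input #7 (a=1, m=3, w=0): events B1->T, B1->F, B2->T, B6->S, B5->F, B7->T, B9->E, B10->E, B8->F, B11->F; covers B1=T, B1=F, B2=T, B5=F, B6=S, B7=T, B8=F, B9=E, B10=E, B11=F
input #8 (a=3, m=4, w=0): events B1->T, B1->F, B2->F, B4->E, B3->T, B6->S, B5->F, B7->F, B9->E, B10->E, B8->T, B11->F; covers B1=T, B1=F, B2=F, B3=T, B4=E, B5=F, B6=S, B7=F, B8=T, B9=E, B10=E, B11=F
input #9 (a=2, m=4, w=5): events B1->T, B1->F, B2->F, B4->S, B3->T, B6->E, B5->F, B7->F, B9->E, B10->E, B8->T, B11->T; covers B1=T, B1=F, B2=F, B3=T, B4=S, B5=F, B6=E, B7=F, B8=T, B9=E, B10=E, B11=T
input #10 (a=4, m=2, w=2): events B1->T, B1->F, B2->T, B6->S, B5->F, B7->T, B9->E, B10->S, B8->F, B11->T; covers B1=T, B1=F, B2=T, B5=F, B6=S, B7=T, B8=F, B9=E, B10=S, B11=T
union over the pool: B1=T, B1=F, B2=T, B2=F, B3=T, B4=S, B4=E, B5=T, B5=F, B6=S, B6=E, B7=T, B7=F, B8=T, B8=F, B9=E, B10=S, B10=E, B11=T, B11=F
uncovered (2 of 22): B3=F, B9=S
Answer: B3=F, B9=S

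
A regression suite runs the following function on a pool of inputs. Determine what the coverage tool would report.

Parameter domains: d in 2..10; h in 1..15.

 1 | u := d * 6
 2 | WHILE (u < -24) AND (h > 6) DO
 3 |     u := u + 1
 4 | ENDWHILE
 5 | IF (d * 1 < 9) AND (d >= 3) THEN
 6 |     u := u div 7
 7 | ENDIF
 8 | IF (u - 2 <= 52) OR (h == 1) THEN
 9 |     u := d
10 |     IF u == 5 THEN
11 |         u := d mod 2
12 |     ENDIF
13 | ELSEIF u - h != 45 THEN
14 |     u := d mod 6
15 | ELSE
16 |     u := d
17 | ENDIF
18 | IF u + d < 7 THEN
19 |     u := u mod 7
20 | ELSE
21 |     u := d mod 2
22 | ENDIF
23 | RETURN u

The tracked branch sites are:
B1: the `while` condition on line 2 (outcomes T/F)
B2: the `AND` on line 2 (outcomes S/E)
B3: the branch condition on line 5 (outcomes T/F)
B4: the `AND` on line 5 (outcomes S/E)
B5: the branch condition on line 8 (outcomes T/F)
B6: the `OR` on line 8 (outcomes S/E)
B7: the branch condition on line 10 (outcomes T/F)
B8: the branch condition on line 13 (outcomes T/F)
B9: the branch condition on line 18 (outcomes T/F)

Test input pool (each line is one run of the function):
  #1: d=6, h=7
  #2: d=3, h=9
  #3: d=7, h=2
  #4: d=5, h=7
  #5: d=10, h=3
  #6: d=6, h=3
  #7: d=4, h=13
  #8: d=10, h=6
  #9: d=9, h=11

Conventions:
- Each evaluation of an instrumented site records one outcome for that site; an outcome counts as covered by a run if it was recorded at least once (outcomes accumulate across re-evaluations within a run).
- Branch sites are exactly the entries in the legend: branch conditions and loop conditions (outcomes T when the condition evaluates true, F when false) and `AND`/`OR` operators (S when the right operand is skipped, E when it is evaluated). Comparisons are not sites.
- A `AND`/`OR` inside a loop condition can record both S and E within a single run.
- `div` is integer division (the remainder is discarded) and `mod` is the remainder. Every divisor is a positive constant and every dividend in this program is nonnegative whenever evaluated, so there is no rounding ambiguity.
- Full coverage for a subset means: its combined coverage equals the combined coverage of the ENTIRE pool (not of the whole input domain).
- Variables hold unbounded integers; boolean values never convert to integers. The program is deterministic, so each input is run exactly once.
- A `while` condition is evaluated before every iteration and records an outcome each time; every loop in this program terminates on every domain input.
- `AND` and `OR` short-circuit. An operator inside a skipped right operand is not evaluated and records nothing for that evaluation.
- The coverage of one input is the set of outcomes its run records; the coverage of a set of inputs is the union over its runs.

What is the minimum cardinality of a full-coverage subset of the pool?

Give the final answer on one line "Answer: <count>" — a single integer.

run #1 (d=6, h=7) runs B2->S, B1->F, B4->E, B3->T, B6->S, B5->T, B7->F, B9->F; records B1=F, B2=S, B3=T, B4=E, B5=T, B6=S, B7=F, B9=F
run #2 (d=3, h=9) runs B2->S, B1->F, B4->E, B3->T, B6->S, B5->T, B7->F, B9->T; records B1=F, B2=S, B3=T, B4=E, B5=T, B6=S, B7=F, B9=T
run #3 (d=7, h=2) runs B2->S, B1->F, B4->E, B3->T, B6->S, B5->T, B7->F, B9->F; records B1=F, B2=S, B3=T, B4=E, B5=T, B6=S, B7=F, B9=F
run #4 (d=5, h=7) runs B2->S, B1->F, B4->E, B3->T, B6->S, B5->T, B7->T, B9->T; records B1=F, B2=S, B3=T, B4=E, B5=T, B6=S, B7=T, B9=T
run #5 (d=10, h=3) runs B2->S, B1->F, B4->S, B3->F, B6->E, B5->F, B8->T, B9->F; records B1=F, B2=S, B3=F, B4=S, B5=F, B6=E, B8=T, B9=F
run #6 (d=6, h=3) runs B2->S, B1->F, B4->E, B3->T, B6->S, B5->T, B7->F, B9->F; records B1=F, B2=S, B3=T, B4=E, B5=T, B6=S, B7=F, B9=F
run #7 (d=4, h=13) runs B2->S, B1->F, B4->E, B3->T, B6->S, B5->T, B7->F, B9->F; records B1=F, B2=S, B3=T, B4=E, B5=T, B6=S, B7=F, B9=F
run #8 (d=10, h=6) runs B2->S, B1->F, B4->S, B3->F, B6->E, B5->F, B8->T, B9->F; records B1=F, B2=S, B3=F, B4=S, B5=F, B6=E, B8=T, B9=F
run #9 (d=9, h=11) runs B2->S, B1->F, B4->S, B3->F, B6->S, B5->T, B7->F, B9->F; records B1=F, B2=S, B3=F, B4=S, B5=T, B6=S, B7=F, B9=F
pool-wide coverage (15 outcomes): B1=F, B2=S, B3=T, B3=F, B4=S, B4=E, B5=T, B5=F, B6=S, B6=E, B7=T, B7=F, B8=T, B9=T, B9=F
checked all size-1 subsets: none covers 15 outcomes (max 8/15)
checked all size-2 subsets: none covers 15 outcomes (max 14/15)
at size 3, {1, 4, 5} reaches all 15 outcomes; every lexicographically earlier size-3 subset fails

Answer: 3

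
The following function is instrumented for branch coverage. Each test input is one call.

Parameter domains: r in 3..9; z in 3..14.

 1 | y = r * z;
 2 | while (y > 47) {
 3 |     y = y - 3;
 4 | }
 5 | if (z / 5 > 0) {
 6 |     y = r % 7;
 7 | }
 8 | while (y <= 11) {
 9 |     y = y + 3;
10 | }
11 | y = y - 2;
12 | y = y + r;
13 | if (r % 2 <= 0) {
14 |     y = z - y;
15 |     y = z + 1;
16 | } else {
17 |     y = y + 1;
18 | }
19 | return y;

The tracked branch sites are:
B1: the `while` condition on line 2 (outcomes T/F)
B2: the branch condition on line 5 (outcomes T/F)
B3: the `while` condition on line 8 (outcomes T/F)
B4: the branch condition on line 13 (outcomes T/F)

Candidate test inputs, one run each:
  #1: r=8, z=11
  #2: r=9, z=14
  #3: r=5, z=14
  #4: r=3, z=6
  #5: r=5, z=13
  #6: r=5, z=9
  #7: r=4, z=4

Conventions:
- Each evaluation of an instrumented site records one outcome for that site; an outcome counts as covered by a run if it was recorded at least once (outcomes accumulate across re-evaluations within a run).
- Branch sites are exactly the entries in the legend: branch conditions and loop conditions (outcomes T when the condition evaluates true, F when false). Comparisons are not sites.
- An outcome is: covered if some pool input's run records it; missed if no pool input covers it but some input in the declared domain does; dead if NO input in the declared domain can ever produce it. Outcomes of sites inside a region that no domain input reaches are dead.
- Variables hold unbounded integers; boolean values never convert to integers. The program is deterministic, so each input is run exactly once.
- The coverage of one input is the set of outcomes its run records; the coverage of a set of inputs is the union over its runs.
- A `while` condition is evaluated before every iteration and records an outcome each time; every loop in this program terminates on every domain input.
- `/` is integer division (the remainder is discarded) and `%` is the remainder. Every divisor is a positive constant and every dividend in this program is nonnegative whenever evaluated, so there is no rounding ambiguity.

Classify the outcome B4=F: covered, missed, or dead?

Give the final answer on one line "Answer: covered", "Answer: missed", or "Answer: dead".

B4=F is recorded by pool input(s) 2, 3, 4, 5, 6 -> covered

Answer: covered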